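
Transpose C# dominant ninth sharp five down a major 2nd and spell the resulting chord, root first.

B  D#  F##  A  C#

A major 2nd down from C# is B, so the new chord is B dominant ninth sharp five.
B — root
D# — major 3rd
F## — augmented 5th
A — minor 7th
C# — major 9th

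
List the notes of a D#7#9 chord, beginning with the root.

Root D#, quality dominant seventh sharp nine:
D# — root
F## — major 3rd
A# — perfect 5th
C# — minor 7th
E## — augmented 9th

D#, F##, A#, C#, E##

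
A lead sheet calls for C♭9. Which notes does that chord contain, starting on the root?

C♭9 is a dominant ninth built on C♭.
Root: C♭
Major 3rd (3rd): E♭
Perfect 5th (5th): G♭
Minor 7th (7th): B𝄫
Major 9th (9th): D♭

C♭ E♭ G♭ B𝄫 D♭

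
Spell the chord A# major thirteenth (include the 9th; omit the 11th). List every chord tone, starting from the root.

Root A♯, quality major thirteenth:
root → A♯
3rd (major 3rd) → C𝄪
5th (perfect 5th) → E♯
7th (major 7th) → G𝄪
9th (major 9th) → B♯
13th (major 13th) → F𝄪

A♯  C𝄪  E♯  G𝄪  B♯  F𝄪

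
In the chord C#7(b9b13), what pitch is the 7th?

Root of C#7(b9b13) = C#. The 7th is a minor 7th: C# up a minor 7th → B.

B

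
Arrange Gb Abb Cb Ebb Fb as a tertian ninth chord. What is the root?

Fb

Stacking in thirds gives Fb – Abb – Cb – Ebb – Gb, so Fb is the root — Fb minor ninth.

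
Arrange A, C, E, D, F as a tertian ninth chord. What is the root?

D

Arranged so that each adjacent pair is a third by letter name: D – F – A – C – E.
The bottom of that stack, D, is the root (this is D minor ninth).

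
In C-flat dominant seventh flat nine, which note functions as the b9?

C-flat dominant seventh flat nine is built on C-flat; its 9th is a minor 9th above the root.
A second above C uses the letter D, and the minor 9th above C-flat is D-double-flat.

D-double-flat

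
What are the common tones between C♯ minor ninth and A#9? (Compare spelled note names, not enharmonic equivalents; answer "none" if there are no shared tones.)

C♯ minor ninth: C# E G# B D#
A#9: A# C## E# G# B#
Common to both → G#.

G#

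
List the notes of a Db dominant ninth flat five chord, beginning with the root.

D-flat, F, A-double-flat, C-flat, E-flat

Root D-flat, quality dominant ninth flat five:
Root: D-flat
Major 3rd (3rd): F
Diminished 5th (5th): A-double-flat
Minor 7th (7th): C-flat
Major 9th (9th): E-flat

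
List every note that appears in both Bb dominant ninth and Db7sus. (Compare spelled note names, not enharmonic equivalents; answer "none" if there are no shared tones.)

Bb dominant ninth: Bb D F Ab C
Db7sus: Db Gb Ab Cb
Common to both → Ab.

Ab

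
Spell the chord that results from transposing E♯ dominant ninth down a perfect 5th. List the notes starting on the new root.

A perfect 5th down from E# is A#, so the new chord is A# dominant ninth.
Root: A#
Major 3rd (3rd): C##
Perfect 5th (5th): E#
Minor 7th (7th): G#
Major 9th (9th): B#

A#, C##, E#, G#, B#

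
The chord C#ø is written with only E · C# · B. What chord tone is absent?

G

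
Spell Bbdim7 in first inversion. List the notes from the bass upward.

Db  Fb  Abb  Bb

Bbdim7 = Bb–Db–Fb–Abb; first inversion → third (Db) lowest.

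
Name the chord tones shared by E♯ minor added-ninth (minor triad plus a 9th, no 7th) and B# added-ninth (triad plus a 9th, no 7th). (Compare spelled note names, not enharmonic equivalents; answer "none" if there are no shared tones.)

B#  F##

E♯ minor added-ninth: E# G# B# F##
B# added-ninth: B# D## F## C##
Common to both → B#, F##.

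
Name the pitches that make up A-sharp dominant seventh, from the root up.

A-sharp dominant seventh: dominant seventh on A-sharp.
A-sharp — root
C-double-sharp — major 3rd
E-sharp — perfect 5th
G-sharp — minor 7th

A-sharp C-double-sharp E-sharp G-sharp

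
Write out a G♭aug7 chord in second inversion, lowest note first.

D Fb Gb Bb

In root position, G♭aug7 is Gb–Bb–D–Fb.
Second inversion puts the fifth (D) in the bass.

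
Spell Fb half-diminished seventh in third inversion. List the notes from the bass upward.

In root position, Fb half-diminished seventh is F-flat–A-double-flat–C-double-flat–E-double-flat.
Third inversion puts the seventh (E-double-flat) in the bass.

E-double-flat, F-flat, A-double-flat, C-double-flat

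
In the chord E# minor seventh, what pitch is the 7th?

D#

E# minor seventh is built on E#; its 7th is a minor 7th above the root.
A seventh above E uses the letter D, and the minor 7th above E# is D#.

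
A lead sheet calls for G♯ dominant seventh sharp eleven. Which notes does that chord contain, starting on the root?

G♯ dominant seventh sharp eleven is a dominant seventh sharp eleven built on G-sharp.
Root: G-sharp
Major 3rd (3rd): B-sharp
Perfect 5th (5th): D-sharp
Minor 7th (7th): F-sharp
Augmented 11th (11th): C-double-sharp

G-sharp  B-sharp  D-sharp  F-sharp  C-double-sharp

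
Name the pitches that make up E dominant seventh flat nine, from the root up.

E  G#  B  D  F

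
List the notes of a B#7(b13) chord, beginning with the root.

B#7(b13): dominant seventh flat thirteen on B♯.
B♯ — root
D𝄪 — major 3rd
F𝄪 — perfect 5th
A♯ — minor 7th
G♯ — minor 13th

B♯, D𝄪, F𝄪, A♯, G♯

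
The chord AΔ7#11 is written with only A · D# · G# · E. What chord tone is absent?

AΔ7#11 = A, C#, E, G#, D#. The voicing lacks the 3rd (major 3rd), C#.

C#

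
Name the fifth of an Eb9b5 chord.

Bbb

Eb9b5 is built on Eb; its 5th is a diminished 5th above the root.
A fifth above E uses the letter B, and the diminished 5th above Eb is Bbb.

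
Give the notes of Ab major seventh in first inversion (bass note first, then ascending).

In root position, Ab major seventh is Ab–C–Eb–G.
First inversion puts the third (C) in the bass.

C, Eb, G, Ab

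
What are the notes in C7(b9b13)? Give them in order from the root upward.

C7(b9b13) is a dominant seventh flat nine flat thirteen built on C.
C — root
E — major 3rd
G — perfect 5th
Bb — minor 7th
Db — minor 9th
Ab — minor 13th

C, E, G, Bb, Db, Ab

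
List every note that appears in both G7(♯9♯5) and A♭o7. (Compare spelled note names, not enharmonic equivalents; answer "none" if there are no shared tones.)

none

G7(♯9♯5): G B D# F A#
A♭o7: Ab Cb Ebb Gbb
Common to both → none.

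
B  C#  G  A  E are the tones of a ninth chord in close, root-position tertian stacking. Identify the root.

A

Stacking in thirds gives A – C# – E – G – B, so A is the root — A dominant ninth.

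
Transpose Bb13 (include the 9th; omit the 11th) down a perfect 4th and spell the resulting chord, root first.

F, A, C, Eb, G, D

A perfect 4th down from Bb is F, so the new chord is F dominant thirteenth.
root → F
3rd (major 3rd) → A
5th (perfect 5th) → C
7th (minor 7th) → Eb
9th (major 9th) → G
13th (major 13th) → D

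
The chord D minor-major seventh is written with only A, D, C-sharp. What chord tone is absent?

F

The full D minor-major seventh chord is D, F, A, C-sharp.
Comparing with the voicing, the minor 3rd (3rd) — F — is absent.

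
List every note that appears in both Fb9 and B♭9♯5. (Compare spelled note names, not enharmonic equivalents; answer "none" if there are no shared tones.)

Ab

Fb9 = Fb, Ab, Cb, Ebb, Gb.
B♭9♯5 = Bb, D, F#, Ab, C.
Shared: Ab.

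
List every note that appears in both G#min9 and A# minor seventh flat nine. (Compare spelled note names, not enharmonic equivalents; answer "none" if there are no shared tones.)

G#  B  A#

G#min9: G# B D# F# A#
A# minor seventh flat nine: A# C# E# G# B
Common to both → G#, B, A#.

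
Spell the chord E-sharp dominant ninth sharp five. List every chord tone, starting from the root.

E♯ – G𝄪 – B𝄪 – D♯ – F𝄪

E-sharp dominant ninth sharp five: dominant ninth sharp five on E♯.
Root: E♯
Major 3rd (3rd): G𝄪
Augmented 5th (5th): B𝄪
Minor 7th (7th): D♯
Major 9th (9th): F𝄪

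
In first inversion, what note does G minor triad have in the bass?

G minor triad = G–B-flat–D. First inversion → third in the bass = B-flat.

B-flat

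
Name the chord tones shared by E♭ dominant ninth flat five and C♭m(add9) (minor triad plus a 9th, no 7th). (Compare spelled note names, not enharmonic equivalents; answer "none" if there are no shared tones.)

D♭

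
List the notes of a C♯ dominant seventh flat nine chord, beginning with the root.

C-sharp – E-sharp – G-sharp – B – D

C♯ dominant seventh flat nine is a dominant seventh flat nine built on C-sharp.
- root: C-sharp
- major 3rd: E-sharp
- perfect 5th: G-sharp
- minor 7th: B
- minor 9th: D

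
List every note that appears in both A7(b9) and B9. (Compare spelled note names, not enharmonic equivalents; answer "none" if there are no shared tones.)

A – C#

A7(b9) = A, C#, E, G, Bb.
B9 = B, D#, F#, A, C#.
Shared: A, C#.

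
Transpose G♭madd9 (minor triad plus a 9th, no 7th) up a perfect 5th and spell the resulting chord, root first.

Gb up a perfect 5th → Db. New chord: Db minor added-ninth.
root → Db
3rd (minor 3rd) → Fb
5th (perfect 5th) → Ab
9th (major 9th) → Eb

Db  Fb  Ab  Eb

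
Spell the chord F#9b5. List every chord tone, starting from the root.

Root F#, quality dominant ninth flat five:
- root: F#
- major 3rd: A#
- diminished 5th: C
- minor 7th: E
- major 9th: G#

F#, A#, C, E, G#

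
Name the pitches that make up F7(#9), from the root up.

F, A, C, Eb, G#

Root F, quality dominant seventh sharp nine:
- root: F
- major 3rd: A
- perfect 5th: C
- minor 7th: Eb
- augmented 9th: G#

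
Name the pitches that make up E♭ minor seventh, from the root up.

Eb – Gb – Bb – Db

E♭ minor seventh is a minor seventh built on Eb.
- root: Eb
- minor 3rd: Gb
- perfect 5th: Bb
- minor 7th: Db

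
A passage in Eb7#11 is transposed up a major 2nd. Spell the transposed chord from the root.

F – A – C – Eb – B

Transposed root: Eb → F (major 2nd up). So we spell F dominant seventh sharp eleven:
Root: F
Major 3rd (3rd): A
Perfect 5th (5th): C
Minor 7th (7th): Eb
Augmented 11th (11th): B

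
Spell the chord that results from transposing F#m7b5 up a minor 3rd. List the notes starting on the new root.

A C Eb G

A minor 3rd up from F# is A, so the new chord is A half-diminished seventh.
root → A
3rd (minor 3rd) → C
5th (diminished 5th) → Eb
7th (minor 7th) → G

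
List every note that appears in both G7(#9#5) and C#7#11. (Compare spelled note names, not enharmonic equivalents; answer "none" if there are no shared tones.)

G7(#9#5): G B D# F A#
C#7#11: C# E# G# B F##
Common to both → B.

B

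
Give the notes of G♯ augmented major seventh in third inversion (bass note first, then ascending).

G♯ augmented major seventh = G#–B#–D##–F##; third inversion → seventh (F##) lowest.

F##  G#  B#  D##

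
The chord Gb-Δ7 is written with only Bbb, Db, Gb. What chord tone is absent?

The full Gb-Δ7 chord is Gb, Bbb, Db, F.
Comparing with the voicing, the major 7th (7th) — F — is absent.

F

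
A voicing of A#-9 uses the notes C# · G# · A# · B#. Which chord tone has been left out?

E#

A#-9 = A#, C#, E#, G#, B#. The voicing lacks the 5th (perfect 5th), E#.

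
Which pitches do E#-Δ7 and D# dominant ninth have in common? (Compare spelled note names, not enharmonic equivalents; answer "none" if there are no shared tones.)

E#-Δ7 = E#, G#, B#, D##.
D# dominant ninth = D#, F##, A#, C#, E#.
Shared: E#.

E#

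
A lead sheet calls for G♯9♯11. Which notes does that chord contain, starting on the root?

G♯ B♯ D♯ F♯ A♯ C𝄪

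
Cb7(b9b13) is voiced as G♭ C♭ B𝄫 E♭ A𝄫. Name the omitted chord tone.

D𝄫

The full Cb7(b9b13) chord is C♭, E♭, G♭, B𝄫, D𝄫, A𝄫.
Comparing with the voicing, the minor 9th (9th) — D𝄫 — is absent.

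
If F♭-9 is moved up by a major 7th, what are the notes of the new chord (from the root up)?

Fb up a major 7th → Eb. New chord: Eb minor ninth.
Root: Eb
Minor 3rd (3rd): Gb
Perfect 5th (5th): Bb
Minor 7th (7th): Db
Major 9th (9th): F

Eb, Gb, Bb, Db, F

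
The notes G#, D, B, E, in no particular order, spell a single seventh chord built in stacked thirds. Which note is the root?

E

Stacking in thirds gives E – G# – B – D, so E is the root — E dominant seventh.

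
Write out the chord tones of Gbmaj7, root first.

Gbmaj7 is a major seventh built on Gb.
Root: Gb
Major 3rd (3rd): Bb
Perfect 5th (5th): Db
Major 7th (7th): F

Gb, Bb, Db, F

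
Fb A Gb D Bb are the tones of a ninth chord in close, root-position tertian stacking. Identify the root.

Gb

Stacking in thirds gives Gb – Bb – D – Fb – A, so Gb is the root — Gb dominant seventh sharp nine sharp five.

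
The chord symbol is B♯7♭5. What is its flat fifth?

Root of B♯7♭5 = B#. The 5th is a diminished 5th: B# up a diminished 5th → F#.

F#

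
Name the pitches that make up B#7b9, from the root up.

B#, D##, F##, A#, C#

B#7b9 is a dominant seventh flat nine built on B#.
- root: B#
- major 3rd: D##
- perfect 5th: F##
- minor 7th: A#
- minor 9th: C#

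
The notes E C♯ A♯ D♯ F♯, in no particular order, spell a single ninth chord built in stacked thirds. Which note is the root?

Stacking in thirds gives D♯ – F♯ – A♯ – C♯ – E, so D♯ is the root — D♯ minor seventh flat nine.

D♯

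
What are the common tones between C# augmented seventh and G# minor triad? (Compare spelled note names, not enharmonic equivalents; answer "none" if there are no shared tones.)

B

C# augmented seventh = C-sharp, E-sharp, G-double-sharp, B.
G# minor triad = G-sharp, B, D-sharp.
Shared: B.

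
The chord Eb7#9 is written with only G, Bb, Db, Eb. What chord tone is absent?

F#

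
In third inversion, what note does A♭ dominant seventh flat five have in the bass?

A♭ dominant seventh flat five = A-flat–C–E-double-flat–G-flat. Third inversion → seventh in the bass = G-flat.

G-flat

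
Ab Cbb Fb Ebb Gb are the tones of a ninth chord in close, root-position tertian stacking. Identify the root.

Arranged so that each adjacent pair is a third by letter name: Fb – Ab – Cbb – Ebb – Gb.
The bottom of that stack, Fb, is the root (this is Fb dominant ninth flat five).

Fb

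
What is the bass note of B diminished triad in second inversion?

B diminished triad in root position is B–D–F.
Second inversion places the fifth in the bass, which is F.

F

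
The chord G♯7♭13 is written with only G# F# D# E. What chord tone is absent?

B#

The full G♯7♭13 chord is G#, B#, D#, F#, E.
Comparing with the voicing, the major 3rd (3rd) — B# — is absent.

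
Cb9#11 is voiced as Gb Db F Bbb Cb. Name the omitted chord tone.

Eb

Cb9#11 = Cb, Eb, Gb, Bbb, Db, F. The voicing lacks the 3rd (major 3rd), Eb.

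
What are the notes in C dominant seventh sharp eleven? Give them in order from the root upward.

Root C, quality dominant seventh sharp eleven:
Root: C
Major 3rd (3rd): E
Perfect 5th (5th): G
Minor 7th (7th): B-flat
Augmented 11th (11th): F-sharp

C – E – G – B-flat – F-sharp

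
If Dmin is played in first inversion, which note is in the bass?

F

Dmin = D–F–A. First inversion → third in the bass = F.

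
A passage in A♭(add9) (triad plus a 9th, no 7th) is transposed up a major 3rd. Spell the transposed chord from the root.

C  E  G  D

A major 3rd up from Ab is C, so the new chord is C added-ninth.
- root: C
- major 3rd: E
- perfect 5th: G
- major 9th: D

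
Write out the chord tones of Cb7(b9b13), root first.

Cb, Eb, Gb, Bbb, Dbb, Abb

Cb7(b9b13): dominant seventh flat nine flat thirteen on Cb.
Root: Cb
Major 3rd (3rd): Eb
Perfect 5th (5th): Gb
Minor 7th (7th): Bbb
Minor 9th (9th): Dbb
Minor 13th (13th): Abb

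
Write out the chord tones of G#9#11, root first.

G#, B#, D#, F#, A#, C##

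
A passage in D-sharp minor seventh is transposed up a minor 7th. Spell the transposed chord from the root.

C#, E, G#, B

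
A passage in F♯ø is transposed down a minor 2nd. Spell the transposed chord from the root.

E♯, G♯, B, D♯

Transposed root: F♯ → E♯ (minor 2nd down). So we spell E♯ half-diminished seventh:
root → E♯
3rd (minor 3rd) → G♯
5th (diminished 5th) → B
7th (minor 7th) → D♯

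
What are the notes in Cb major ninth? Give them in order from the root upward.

Cb major ninth is a major ninth built on Cb.
root → Cb
3rd (major 3rd) → Eb
5th (perfect 5th) → Gb
7th (major 7th) → Bb
9th (major 9th) → Db

Cb, Eb, Gb, Bb, Db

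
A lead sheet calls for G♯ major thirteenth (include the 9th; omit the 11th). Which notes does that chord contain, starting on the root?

G♯ major thirteenth: major thirteenth on G-sharp.
G-sharp — root
B-sharp — major 3rd
D-sharp — perfect 5th
F-double-sharp — major 7th
A-sharp — major 9th
E-sharp — major 13th

G-sharp – B-sharp – D-sharp – F-double-sharp – A-sharp – E-sharp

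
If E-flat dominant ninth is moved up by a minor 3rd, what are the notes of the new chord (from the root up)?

Gb  Bb  Db  Fb  Ab

Eb up a minor 3rd → Gb. New chord: Gb dominant ninth.
- root: Gb
- major 3rd: Bb
- perfect 5th: Db
- minor 7th: Fb
- major 9th: Ab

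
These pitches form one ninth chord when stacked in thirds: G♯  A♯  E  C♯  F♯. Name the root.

F♯

Stacking in thirds gives F♯ – A♯ – C♯ – E – G♯, so F♯ is the root — F♯ dominant ninth.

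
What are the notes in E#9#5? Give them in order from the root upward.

E#, G##, B##, D#, F##

E#9#5: dominant ninth sharp five on E#.
root → E#
3rd (major 3rd) → G##
5th (augmented 5th) → B##
7th (minor 7th) → D#
9th (major 9th) → F##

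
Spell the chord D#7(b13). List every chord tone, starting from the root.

D♯  F𝄪  A♯  C♯  B

D#7(b13) is a dominant seventh flat thirteen built on D♯.
- root: D♯
- major 3rd: F𝄪
- perfect 5th: A♯
- minor 7th: C♯
- minor 13th: B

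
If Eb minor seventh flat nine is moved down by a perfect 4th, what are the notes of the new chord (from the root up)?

A perfect 4th down from E-flat is B-flat, so the new chord is B-flat minor seventh flat nine.
root → B-flat
3rd (minor 3rd) → D-flat
5th (perfect 5th) → F
7th (minor 7th) → A-flat
9th (minor 9th) → C-flat

B-flat  D-flat  F  A-flat  C-flat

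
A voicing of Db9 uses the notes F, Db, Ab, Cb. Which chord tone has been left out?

Eb

The full Db9 chord is Db, F, Ab, Cb, Eb.
Comparing with the voicing, the major 9th (9th) — Eb — is absent.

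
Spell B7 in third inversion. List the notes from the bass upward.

A – B – D♯ – F♯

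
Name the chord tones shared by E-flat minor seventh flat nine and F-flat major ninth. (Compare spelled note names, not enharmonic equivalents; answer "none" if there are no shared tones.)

E-flat minor seventh flat nine: E-flat G-flat B-flat D-flat F-flat
F-flat major ninth: F-flat A-flat C-flat E-flat G-flat
Common to both → E-flat, G-flat, F-flat.

E-flat G-flat F-flat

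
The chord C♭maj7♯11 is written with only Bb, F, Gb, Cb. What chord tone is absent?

The full C♭maj7♯11 chord is Cb, Eb, Gb, Bb, F.
Comparing with the voicing, the major 3rd (3rd) — Eb — is absent.

Eb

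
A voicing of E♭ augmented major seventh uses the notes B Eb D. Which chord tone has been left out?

G

E♭ augmented major seventh = Eb, G, B, D. The voicing lacks the 3rd (major 3rd), G.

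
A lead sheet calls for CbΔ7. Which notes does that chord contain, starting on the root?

CbΔ7 is a major seventh built on Cb.
root → Cb
3rd (major 3rd) → Eb
5th (perfect 5th) → Gb
7th (major 7th) → Bb

Cb – Eb – Gb – Bb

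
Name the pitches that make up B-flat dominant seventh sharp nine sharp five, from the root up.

Bb, D, F#, Ab, C#

B-flat dominant seventh sharp nine sharp five: dominant seventh sharp nine sharp five on Bb.
root → Bb
3rd (major 3rd) → D
5th (augmented 5th) → F#
7th (minor 7th) → Ab
9th (augmented 9th) → C#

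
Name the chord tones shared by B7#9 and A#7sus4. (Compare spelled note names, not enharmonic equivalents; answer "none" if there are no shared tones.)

D#

B7#9 = B, D#, F#, A, C##.
A#7sus4 = A#, D#, E#, G#.
Shared: D#.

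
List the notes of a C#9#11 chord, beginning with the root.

C♯, E♯, G♯, B, D♯, F𝄪

C#9#11: dominant ninth sharp eleven on C♯.
C♯ — root
E♯ — major 3rd
G♯ — perfect 5th
B — minor 7th
D♯ — major 9th
F𝄪 — augmented 11th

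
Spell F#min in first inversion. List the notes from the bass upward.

A  C♯  F♯

In root position, F#min is F♯–A–C♯.
First inversion puts the third (A) in the bass.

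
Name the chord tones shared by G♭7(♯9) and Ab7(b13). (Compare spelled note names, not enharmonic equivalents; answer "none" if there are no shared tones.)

Gb, Fb

G♭7(♯9): Gb Bb Db Fb A
Ab7(b13): Ab C Eb Gb Fb
Common to both → Gb, Fb.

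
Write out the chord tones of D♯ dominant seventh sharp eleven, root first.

D# – F## – A# – C# – G##

Root D#, quality dominant seventh sharp eleven:
root → D#
3rd (major 3rd) → F##
5th (perfect 5th) → A#
7th (minor 7th) → C#
11th (augmented 11th) → G##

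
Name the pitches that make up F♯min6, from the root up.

F#, A, C#, D#

F♯min6 is a minor sixth built on F#.
F# — root
A — minor 3rd
C# — perfect 5th
D# — major 6th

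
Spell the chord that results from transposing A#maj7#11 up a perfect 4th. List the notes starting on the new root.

Transposed root: A♯ → D♯ (perfect 4th up). So we spell D♯ major seventh sharp eleven:
D♯ — root
F𝄪 — major 3rd
A♯ — perfect 5th
C𝄪 — major 7th
G𝄪 — augmented 11th

D♯, F𝄪, A♯, C𝄪, G𝄪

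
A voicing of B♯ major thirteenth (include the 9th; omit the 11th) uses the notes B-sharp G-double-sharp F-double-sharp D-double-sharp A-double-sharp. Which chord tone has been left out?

The full B♯ major thirteenth chord is B-sharp, D-double-sharp, F-double-sharp, A-double-sharp, C-double-sharp, G-double-sharp.
Comparing with the voicing, the major 9th (9th) — C-double-sharp — is absent.

C-double-sharp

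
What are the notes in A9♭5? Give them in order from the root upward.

A – C# – Eb – G – B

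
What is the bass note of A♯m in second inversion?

A♯m = A#–C#–E#. Second inversion → fifth in the bass = E#.

E#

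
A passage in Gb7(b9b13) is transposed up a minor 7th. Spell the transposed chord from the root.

F♭, A♭, C♭, E𝄫, G𝄫, D𝄫

Transposed root: G♭ → F♭ (minor 7th up). So we spell F♭ dominant seventh flat nine flat thirteen:
F♭ — root
A♭ — major 3rd
C♭ — perfect 5th
E𝄫 — minor 7th
G𝄫 — minor 9th
D𝄫 — minor 13th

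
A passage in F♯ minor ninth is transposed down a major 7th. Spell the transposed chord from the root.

G  Bb  D  F  A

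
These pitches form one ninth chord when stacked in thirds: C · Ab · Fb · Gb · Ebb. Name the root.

Fb

Arranged so that each adjacent pair is a third by letter name: Fb – Ab – C – Ebb – Gb.
The bottom of that stack, Fb, is the root (this is Fb dominant ninth sharp five).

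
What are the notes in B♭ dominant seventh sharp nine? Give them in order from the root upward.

B♭ dominant seventh sharp nine: dominant seventh sharp nine on B-flat.
- root: B-flat
- major 3rd: D
- perfect 5th: F
- minor 7th: A-flat
- augmented 9th: C-sharp

B-flat D F A-flat C-sharp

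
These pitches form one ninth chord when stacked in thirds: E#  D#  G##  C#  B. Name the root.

Arranged so that each adjacent pair is a third by letter name: C# – E# – G## – B – D#.
The bottom of that stack, C#, is the root (this is C# dominant ninth sharp five).

C#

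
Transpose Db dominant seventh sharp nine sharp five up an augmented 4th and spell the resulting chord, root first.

G, B, D#, F, A#

Transposed root: Db → G (augmented 4th up). So we spell G dominant seventh sharp nine sharp five:
- root: G
- major 3rd: B
- augmented 5th: D#
- minor 7th: F
- augmented 9th: A#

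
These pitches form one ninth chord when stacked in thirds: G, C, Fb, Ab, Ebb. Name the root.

Fb

Stacking in thirds gives Fb – Ab – C – Ebb – G, so Fb is the root — Fb dominant seventh sharp nine sharp five.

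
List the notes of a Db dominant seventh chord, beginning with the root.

Root D-flat, quality dominant seventh:
Root: D-flat
Major 3rd (3rd): F
Perfect 5th (5th): A-flat
Minor 7th (7th): C-flat

D-flat F A-flat C-flat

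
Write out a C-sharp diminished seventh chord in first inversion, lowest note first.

C-sharp diminished seventh = C-sharp–E–G–B-flat; first inversion → third (E) lowest.

E, G, B-flat, C-sharp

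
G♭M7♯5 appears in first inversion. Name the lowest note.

G♭M7♯5 in root position is Gb–Bb–D–F.
First inversion places the third in the bass, which is Bb.

Bb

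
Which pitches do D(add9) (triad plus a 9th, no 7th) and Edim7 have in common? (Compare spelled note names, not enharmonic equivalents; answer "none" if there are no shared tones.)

D(add9) = D, F♯, A, E.
Edim7 = E, G, B♭, D♭.
Shared: E.

E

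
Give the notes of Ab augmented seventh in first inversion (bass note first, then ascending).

C  E  G♭  A♭

Ab augmented seventh = A♭–C–E–G♭; first inversion → third (C) lowest.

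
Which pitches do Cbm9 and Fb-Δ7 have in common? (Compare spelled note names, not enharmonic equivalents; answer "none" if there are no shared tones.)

Cb

Cbm9 = Cb, Ebb, Gb, Bbb, Db.
Fb-Δ7 = Fb, Abb, Cb, Eb.
Shared: Cb.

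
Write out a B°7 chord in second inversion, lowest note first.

F  Ab  B  D

In root position, B°7 is B–D–F–Ab.
Second inversion puts the fifth (F) in the bass.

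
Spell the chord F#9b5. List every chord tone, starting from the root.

F#, A#, C, E, G#

Root F#, quality dominant ninth flat five:
Root: F#
Major 3rd (3rd): A#
Diminished 5th (5th): C
Minor 7th (7th): E
Major 9th (9th): G#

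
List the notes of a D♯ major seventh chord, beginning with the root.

D♯ major seventh: major seventh on D#.
- root: D#
- major 3rd: F##
- perfect 5th: A#
- major 7th: C##

D#, F##, A#, C##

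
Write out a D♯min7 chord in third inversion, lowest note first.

In root position, D♯min7 is D♯–F♯–A♯–C♯.
Third inversion puts the seventh (C♯) in the bass.

C♯  D♯  F♯  A♯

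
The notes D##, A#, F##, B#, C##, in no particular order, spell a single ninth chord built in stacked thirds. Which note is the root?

Arranged so that each adjacent pair is a third by letter name: B# – D## – F## – A# – C##.
The bottom of that stack, B#, is the root (this is B# dominant ninth).

B#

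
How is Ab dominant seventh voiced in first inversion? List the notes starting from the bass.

In root position, Ab dominant seventh is A-flat–C–E-flat–G-flat.
First inversion puts the third (C) in the bass.

C, E-flat, G-flat, A-flat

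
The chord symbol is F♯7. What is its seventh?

Root of F♯7 = F♯. The 7th is a minor 7th: F♯ up a minor 7th → E.

E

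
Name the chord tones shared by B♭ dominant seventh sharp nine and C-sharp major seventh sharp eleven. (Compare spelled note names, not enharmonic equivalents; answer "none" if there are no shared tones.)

C-sharp

B♭ dominant seventh sharp nine: B-flat D F A-flat C-sharp
C-sharp major seventh sharp eleven: C-sharp E-sharp G-sharp B-sharp F-double-sharp
Common to both → C-sharp.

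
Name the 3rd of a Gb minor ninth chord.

B𝄫

Root of Gb minor ninth = G♭. The 3rd is a minor 3rd: G♭ up a minor 3rd → B𝄫.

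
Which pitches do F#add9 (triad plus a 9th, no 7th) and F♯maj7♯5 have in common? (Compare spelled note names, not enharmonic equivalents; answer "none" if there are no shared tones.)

F#  A#

F#add9: F# A# C# G#
F♯maj7♯5: F# A# C## E#
Common to both → F#, A#.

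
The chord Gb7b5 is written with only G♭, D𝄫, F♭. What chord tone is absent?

Gb7b5 = G♭, B♭, D𝄫, F♭. The voicing lacks the 3rd (major 3rd), B♭.

B♭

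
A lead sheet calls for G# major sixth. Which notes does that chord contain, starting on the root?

Root G#, quality major sixth:
- root: G#
- major 3rd: B#
- perfect 5th: D#
- major 6th: E#

G#  B#  D#  E#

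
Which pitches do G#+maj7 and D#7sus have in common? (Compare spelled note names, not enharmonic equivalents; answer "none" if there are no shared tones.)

G♯

G#+maj7: G♯ B♯ D𝄪 F𝄪
D#7sus: D♯ G♯ A♯ C♯
Common to both → G♯.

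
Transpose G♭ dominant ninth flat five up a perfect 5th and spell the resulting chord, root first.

Db  F  Abb  Cb  Eb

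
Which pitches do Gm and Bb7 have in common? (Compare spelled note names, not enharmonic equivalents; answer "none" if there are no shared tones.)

Gm: G Bb D
Bb7: Bb D F Ab
Common to both → Bb, D.

Bb D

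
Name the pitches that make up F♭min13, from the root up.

F♭min13 is a minor thirteenth built on F♭.
Root: F♭
Minor 3rd (3rd): A𝄫
Perfect 5th (5th): C♭
Minor 7th (7th): E𝄫
Major 9th (9th): G♭
Perfect 11th (11th): B𝄫
Major 13th (13th): D♭

F♭, A𝄫, C♭, E𝄫, G♭, B𝄫, D♭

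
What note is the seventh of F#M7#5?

E♯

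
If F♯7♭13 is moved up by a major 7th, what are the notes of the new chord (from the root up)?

A major 7th up from F# is E#, so the new chord is E# dominant seventh flat thirteen.
- root: E#
- major 3rd: G##
- perfect 5th: B#
- minor 7th: D#
- minor 13th: C#

E#, G##, B#, D#, C#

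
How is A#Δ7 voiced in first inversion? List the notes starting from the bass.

C## – E# – G## – A#

A#Δ7 = A#–C##–E#–G##; first inversion → third (C##) lowest.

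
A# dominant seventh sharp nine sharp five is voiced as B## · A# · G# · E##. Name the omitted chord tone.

C##

The full A# dominant seventh sharp nine sharp five chord is A#, C##, E##, G#, B##.
Comparing with the voicing, the major 3rd (3rd) — C## — is absent.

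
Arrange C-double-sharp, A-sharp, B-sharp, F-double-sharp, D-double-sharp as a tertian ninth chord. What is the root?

Stacking in thirds gives B-sharp – D-double-sharp – F-double-sharp – A-sharp – C-double-sharp, so B-sharp is the root — B-sharp dominant ninth.

B-sharp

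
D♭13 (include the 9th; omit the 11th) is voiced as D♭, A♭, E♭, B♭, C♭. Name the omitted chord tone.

F

The full D♭13 chord is D♭, F, A♭, C♭, E♭, B♭.
Comparing with the voicing, the major 3rd (3rd) — F — is absent.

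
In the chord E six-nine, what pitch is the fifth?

B

E six-nine is built on E; its 5th is a perfect 5th above the root.
A fifth above E uses the letter B, and the perfect 5th above E is B.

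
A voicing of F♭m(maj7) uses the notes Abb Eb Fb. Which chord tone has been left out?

F♭m(maj7) = Fb, Abb, Cb, Eb. The voicing lacks the 5th (perfect 5th), Cb.

Cb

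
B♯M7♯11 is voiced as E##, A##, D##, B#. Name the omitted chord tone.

F##

The full B♯M7♯11 chord is B#, D##, F##, A##, E##.
Comparing with the voicing, the perfect 5th (5th) — F## — is absent.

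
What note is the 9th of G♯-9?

Root of G♯-9 = G♯. The 9th is a major 9th: G♯ up a major 9th → A♯.

A♯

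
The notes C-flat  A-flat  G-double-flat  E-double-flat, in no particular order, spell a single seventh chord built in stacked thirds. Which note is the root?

A-flat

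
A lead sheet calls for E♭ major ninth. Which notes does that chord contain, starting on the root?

E-flat  G  B-flat  D  F

Root E-flat, quality major ninth:
E-flat — root
G — major 3rd
B-flat — perfect 5th
D — major 7th
F — major 9th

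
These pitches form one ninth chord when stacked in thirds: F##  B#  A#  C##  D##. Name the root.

B#

Arranged so that each adjacent pair is a third by letter name: B# – D## – F## – A# – C##.
The bottom of that stack, B#, is the root (this is B# dominant ninth).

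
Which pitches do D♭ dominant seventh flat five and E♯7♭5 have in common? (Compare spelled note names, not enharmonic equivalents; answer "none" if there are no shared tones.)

none

D♭ dominant seventh flat five = D♭, F, A𝄫, C♭.
E♯7♭5 = E♯, G𝄪, B, D♯.
Shared: none.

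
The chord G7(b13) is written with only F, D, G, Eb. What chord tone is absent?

The full G7(b13) chord is G, B, D, F, Eb.
Comparing with the voicing, the major 3rd (3rd) — B — is absent.

B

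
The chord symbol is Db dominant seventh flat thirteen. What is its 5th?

A♭

Db dominant seventh flat thirteen is built on D♭; its 5th is a perfect 5th above the root.
A fifth above D uses the letter A, and the perfect 5th above D♭ is A♭.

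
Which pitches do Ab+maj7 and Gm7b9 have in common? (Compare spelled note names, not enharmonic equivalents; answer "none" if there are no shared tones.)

A♭  G

Ab+maj7: A♭ C E G
Gm7b9: G B♭ D F A♭
Common to both → A♭, G.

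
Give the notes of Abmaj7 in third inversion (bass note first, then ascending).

G – Ab – C – Eb

In root position, Abmaj7 is Ab–C–Eb–G.
Third inversion puts the seventh (G) in the bass.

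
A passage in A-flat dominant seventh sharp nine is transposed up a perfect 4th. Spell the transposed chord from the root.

Transposed root: A♭ → D♭ (perfect 4th up). So we spell D♭ dominant seventh sharp nine:
D♭ — root
F — major 3rd
A♭ — perfect 5th
C♭ — minor 7th
E — augmented 9th

D♭  F  A♭  C♭  E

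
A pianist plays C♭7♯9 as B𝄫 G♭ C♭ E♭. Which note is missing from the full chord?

C♭7♯9 = C♭, E♭, G♭, B𝄫, D. The voicing lacks the 9th (augmented 9th), D.

D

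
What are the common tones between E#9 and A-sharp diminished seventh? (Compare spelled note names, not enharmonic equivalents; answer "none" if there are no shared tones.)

none

E#9 = E#, G##, B#, D#, F##.
A-sharp diminished seventh = A#, C#, E, G.
Shared: none.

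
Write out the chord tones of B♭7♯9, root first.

Bb D F Ab C#

Root Bb, quality dominant seventh sharp nine:
Root: Bb
Major 3rd (3rd): D
Perfect 5th (5th): F
Minor 7th (7th): Ab
Augmented 9th (9th): C#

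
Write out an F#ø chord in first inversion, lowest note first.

A, C, E, F#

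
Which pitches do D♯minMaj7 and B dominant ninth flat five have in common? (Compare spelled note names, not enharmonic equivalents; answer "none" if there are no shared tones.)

D#

D♯minMaj7 = D#, F#, A#, C##.
B dominant ninth flat five = B, D#, F, A, C#.
Shared: D#.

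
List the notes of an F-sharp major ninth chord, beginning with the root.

F-sharp major ninth: major ninth on F-sharp.
F-sharp — root
A-sharp — major 3rd
C-sharp — perfect 5th
E-sharp — major 7th
G-sharp — major 9th

F-sharp  A-sharp  C-sharp  E-sharp  G-sharp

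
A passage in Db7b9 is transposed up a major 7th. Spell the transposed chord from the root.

C, E, G, B♭, D♭

A major 7th up from D♭ is C, so the new chord is C dominant seventh flat nine.
- root: C
- major 3rd: E
- perfect 5th: G
- minor 7th: B♭
- minor 9th: D♭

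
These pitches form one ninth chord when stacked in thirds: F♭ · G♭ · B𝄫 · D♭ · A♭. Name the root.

Arranged so that each adjacent pair is a third by letter name: G♭ – B𝄫 – D♭ – F♭ – A♭.
The bottom of that stack, G♭, is the root (this is G♭ minor ninth).

G♭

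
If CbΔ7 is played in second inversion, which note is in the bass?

Gb

CbΔ7 = Cb–Eb–Gb–Bb. Second inversion → fifth in the bass = Gb.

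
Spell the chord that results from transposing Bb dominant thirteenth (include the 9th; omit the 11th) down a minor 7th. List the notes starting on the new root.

C, E, G, B-flat, D, A

A minor 7th down from B-flat is C, so the new chord is C dominant thirteenth.
root → C
3rd (major 3rd) → E
5th (perfect 5th) → G
7th (minor 7th) → B-flat
9th (major 9th) → D
13th (major 13th) → A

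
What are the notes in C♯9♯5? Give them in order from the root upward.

Root C#, quality dominant ninth sharp five:
Root: C#
Major 3rd (3rd): E#
Augmented 5th (5th): G##
Minor 7th (7th): B
Major 9th (9th): D#

C# E# G## B D#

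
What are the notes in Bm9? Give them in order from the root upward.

Bm9: minor ninth on B.
B — root
D — minor 3rd
F# — perfect 5th
A — minor 7th
C# — major 9th

B, D, F#, A, C#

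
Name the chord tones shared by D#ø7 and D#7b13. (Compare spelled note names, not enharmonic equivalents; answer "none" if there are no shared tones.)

D#ø7 = D#, F#, A, C#.
D#7b13 = D#, F##, A#, C#, B.
Shared: D#, C#.

D# – C#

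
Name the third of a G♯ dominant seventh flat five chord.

B-sharp

Root of G♯ dominant seventh flat five = G-sharp. The 3rd is a major 3rd: G-sharp up a major 3rd → B-sharp.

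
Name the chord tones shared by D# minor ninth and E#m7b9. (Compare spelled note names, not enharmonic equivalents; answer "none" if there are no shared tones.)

D# minor ninth = D#, F#, A#, C#, E#.
E#m7b9 = E#, G#, B#, D#, F#.
Shared: D#, F#, E#.

D#  F#  E#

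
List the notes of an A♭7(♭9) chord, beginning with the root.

Ab, C, Eb, Gb, Bbb

Root Ab, quality dominant seventh flat nine:
Ab — root
C — major 3rd
Eb — perfect 5th
Gb — minor 7th
Bbb — minor 9th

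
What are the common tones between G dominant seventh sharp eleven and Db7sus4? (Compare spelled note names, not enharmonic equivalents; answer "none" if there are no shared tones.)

none

G dominant seventh sharp eleven: G B D F C#
Db7sus4: Db Gb Ab Cb
Common to both → none.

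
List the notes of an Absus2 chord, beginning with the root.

Absus2: suspended second on A♭.
A♭ — root
B♭ — major 2nd
E♭ — perfect 5th

A♭, B♭, E♭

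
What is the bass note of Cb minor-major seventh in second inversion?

Gb

Cb minor-major seventh = Cb–Ebb–Gb–Bb. Second inversion → fifth in the bass = Gb.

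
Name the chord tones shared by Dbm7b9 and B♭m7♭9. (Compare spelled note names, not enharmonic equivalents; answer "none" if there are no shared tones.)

D♭ A♭ C♭

Dbm7b9 = D♭, F♭, A♭, C♭, E𝄫.
B♭m7♭9 = B♭, D♭, F, A♭, C♭.
Shared: D♭, A♭, C♭.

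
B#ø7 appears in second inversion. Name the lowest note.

F#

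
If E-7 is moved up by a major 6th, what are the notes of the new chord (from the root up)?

A major 6th up from E is C#, so the new chord is C# minor seventh.
root → C#
3rd (minor 3rd) → E
5th (perfect 5th) → G#
7th (minor 7th) → B

C#, E, G#, B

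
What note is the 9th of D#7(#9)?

E𝄪

Root of D#7(#9) = D♯. The 9th is an augmented 9th: D♯ up an augmented 9th → E𝄪.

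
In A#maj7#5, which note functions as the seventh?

G𝄪

Root of A#maj7#5 = A♯. The 7th is a major 7th: A♯ up a major 7th → G𝄪.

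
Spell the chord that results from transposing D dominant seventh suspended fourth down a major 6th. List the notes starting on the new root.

Transposed root: D → F (major 6th down). So we spell F dominant seventh suspended fourth:
Root: F
Perfect 4th (4th): Bb
Perfect 5th (5th): C
Minor 7th (7th): Eb

F  Bb  C  Eb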